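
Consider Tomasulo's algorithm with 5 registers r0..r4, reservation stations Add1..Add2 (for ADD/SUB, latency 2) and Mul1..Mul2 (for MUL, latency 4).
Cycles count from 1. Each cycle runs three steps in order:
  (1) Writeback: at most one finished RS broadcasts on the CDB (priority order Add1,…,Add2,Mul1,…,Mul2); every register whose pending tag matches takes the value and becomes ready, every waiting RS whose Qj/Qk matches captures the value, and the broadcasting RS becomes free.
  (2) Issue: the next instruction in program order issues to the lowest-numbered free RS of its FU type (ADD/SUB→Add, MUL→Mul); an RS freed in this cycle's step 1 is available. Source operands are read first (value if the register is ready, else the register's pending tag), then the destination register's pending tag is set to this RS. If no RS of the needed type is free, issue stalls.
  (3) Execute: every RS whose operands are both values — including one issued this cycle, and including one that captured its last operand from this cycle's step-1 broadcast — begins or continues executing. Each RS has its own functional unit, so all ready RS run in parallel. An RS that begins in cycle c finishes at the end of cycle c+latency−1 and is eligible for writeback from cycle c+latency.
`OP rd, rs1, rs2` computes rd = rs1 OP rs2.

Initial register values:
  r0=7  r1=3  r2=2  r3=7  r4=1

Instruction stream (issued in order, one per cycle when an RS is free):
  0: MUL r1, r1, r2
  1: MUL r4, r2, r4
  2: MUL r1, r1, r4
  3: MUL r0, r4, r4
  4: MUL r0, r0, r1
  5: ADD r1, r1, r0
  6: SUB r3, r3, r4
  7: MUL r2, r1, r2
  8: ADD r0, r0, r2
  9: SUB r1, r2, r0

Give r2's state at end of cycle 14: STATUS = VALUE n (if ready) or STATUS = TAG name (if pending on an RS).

STATUS = TAG Mul2

cycle 1: issue MUL r1<-Mul1 // r0:7,r1:Mul1,r2:2,r3:7,r4:1
cycle 2: issue MUL r4<-Mul2 // r0:7,r1:Mul1,r2:2,r3:7,r4:Mul2
cycle 3: stall // r0:7,r1:Mul1,r2:2,r3:7,r4:Mul2
cycle 4: stall // r0:7,r1:Mul1,r2:2,r3:7,r4:Mul2
cycle 5: CDB Mul1=6; issue MUL r1<-Mul1 // r0:7,r1:Mul1,r2:2,r3:7,r4:Mul2
cycle 6: CDB Mul2=2; issue MUL r0<-Mul2 // r0:Mul2,r1:Mul1,r2:2,r3:7,r4:2
cycle 7: stall // r0:Mul2,r1:Mul1,r2:2,r3:7,r4:2
cycle 8: stall // r0:Mul2,r1:Mul1,r2:2,r3:7,r4:2
cycle 9: stall // r0:Mul2,r1:Mul1,r2:2,r3:7,r4:2
cycle 10: CDB Mul1=12; issue MUL r0<-Mul1 // r0:Mul1,r1:12,r2:2,r3:7,r4:2
cycle 11: CDB Mul2=4; issue ADD r1<-Add1 // r0:Mul1,r1:Add1,r2:2,r3:7,r4:2
cycle 12: issue SUB r3<-Add2 // r0:Mul1,r1:Add1,r2:2,r3:Add2,r4:2
cycle 13: issue MUL r2<-Mul2 // r0:Mul1,r1:Add1,r2:Mul2,r3:Add2,r4:2
cycle 14: CDB Add2=5; issue ADD r0<-Add2 // r0:Add2,r1:Add1,r2:Mul2,r3:5,r4:2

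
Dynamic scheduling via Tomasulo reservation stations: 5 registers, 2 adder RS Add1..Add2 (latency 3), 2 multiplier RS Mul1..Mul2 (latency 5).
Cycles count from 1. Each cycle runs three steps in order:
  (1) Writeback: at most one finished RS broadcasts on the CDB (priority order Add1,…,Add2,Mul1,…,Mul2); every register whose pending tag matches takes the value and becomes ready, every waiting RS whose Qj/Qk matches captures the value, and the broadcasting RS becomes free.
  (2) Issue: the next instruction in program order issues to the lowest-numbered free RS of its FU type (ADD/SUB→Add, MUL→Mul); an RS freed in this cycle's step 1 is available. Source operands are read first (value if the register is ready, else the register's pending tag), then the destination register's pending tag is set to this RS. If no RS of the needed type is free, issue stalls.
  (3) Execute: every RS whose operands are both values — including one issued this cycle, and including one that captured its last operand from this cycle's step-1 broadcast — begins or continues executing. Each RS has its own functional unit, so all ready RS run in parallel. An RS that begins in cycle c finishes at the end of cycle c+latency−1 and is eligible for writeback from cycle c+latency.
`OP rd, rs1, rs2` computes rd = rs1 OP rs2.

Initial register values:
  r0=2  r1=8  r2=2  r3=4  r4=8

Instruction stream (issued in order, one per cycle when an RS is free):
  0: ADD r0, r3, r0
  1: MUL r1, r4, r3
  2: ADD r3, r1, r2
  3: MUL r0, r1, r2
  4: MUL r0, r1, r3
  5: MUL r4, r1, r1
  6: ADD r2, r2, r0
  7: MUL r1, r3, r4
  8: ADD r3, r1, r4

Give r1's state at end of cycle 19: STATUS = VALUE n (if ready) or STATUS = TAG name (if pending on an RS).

  c1: issue ADD r0<-Add1  regs: r0:Add1,r1:8,r2:2,r3:4,r4:8
  c2: issue MUL r1<-Mul1  regs: r0:Add1,r1:Mul1,r2:2,r3:4,r4:8
  c3: issue ADD r3<-Add2  regs: r0:Add1,r1:Mul1,r2:2,r3:Add2,r4:8
  c4: CDB Add1=6; issue MUL r0<-Mul2  regs: r0:Mul2,r1:Mul1,r2:2,r3:Add2,r4:8
  c5: stall  regs: r0:Mul2,r1:Mul1,r2:2,r3:Add2,r4:8
  c6: stall  regs: r0:Mul2,r1:Mul1,r2:2,r3:Add2,r4:8
  c7: CDB Mul1=32; issue MUL r0<-Mul1  regs: r0:Mul1,r1:32,r2:2,r3:Add2,r4:8
  c8: stall  regs: r0:Mul1,r1:32,r2:2,r3:Add2,r4:8
  c9: stall  regs: r0:Mul1,r1:32,r2:2,r3:Add2,r4:8
  c10: CDB Add2=34; stall  regs: r0:Mul1,r1:32,r2:2,r3:34,r4:8
  c11: stall  regs: r0:Mul1,r1:32,r2:2,r3:34,r4:8
  c12: CDB Mul2=64; issue MUL r4<-Mul2  regs: r0:Mul1,r1:32,r2:2,r3:34,r4:Mul2
  c13: issue ADD r2<-Add1  regs: r0:Mul1,r1:32,r2:Add1,r3:34,r4:Mul2
  c14: stall  regs: r0:Mul1,r1:32,r2:Add1,r3:34,r4:Mul2
  c15: CDB Mul1=1088; issue MUL r1<-Mul1  regs: r0:1088,r1:Mul1,r2:Add1,r3:34,r4:Mul2
  c16: issue ADD r3<-Add2  regs: r0:1088,r1:Mul1,r2:Add1,r3:Add2,r4:Mul2
  c17: CDB Mul2=1024  regs: r0:1088,r1:Mul1,r2:Add1,r3:Add2,r4:1024
  c18: CDB Add1=1090  regs: r0:1088,r1:Mul1,r2:1090,r3:Add2,r4:1024
  c19: -  regs: r0:1088,r1:Mul1,r2:1090,r3:Add2,r4:1024

STATUS = TAG Mul1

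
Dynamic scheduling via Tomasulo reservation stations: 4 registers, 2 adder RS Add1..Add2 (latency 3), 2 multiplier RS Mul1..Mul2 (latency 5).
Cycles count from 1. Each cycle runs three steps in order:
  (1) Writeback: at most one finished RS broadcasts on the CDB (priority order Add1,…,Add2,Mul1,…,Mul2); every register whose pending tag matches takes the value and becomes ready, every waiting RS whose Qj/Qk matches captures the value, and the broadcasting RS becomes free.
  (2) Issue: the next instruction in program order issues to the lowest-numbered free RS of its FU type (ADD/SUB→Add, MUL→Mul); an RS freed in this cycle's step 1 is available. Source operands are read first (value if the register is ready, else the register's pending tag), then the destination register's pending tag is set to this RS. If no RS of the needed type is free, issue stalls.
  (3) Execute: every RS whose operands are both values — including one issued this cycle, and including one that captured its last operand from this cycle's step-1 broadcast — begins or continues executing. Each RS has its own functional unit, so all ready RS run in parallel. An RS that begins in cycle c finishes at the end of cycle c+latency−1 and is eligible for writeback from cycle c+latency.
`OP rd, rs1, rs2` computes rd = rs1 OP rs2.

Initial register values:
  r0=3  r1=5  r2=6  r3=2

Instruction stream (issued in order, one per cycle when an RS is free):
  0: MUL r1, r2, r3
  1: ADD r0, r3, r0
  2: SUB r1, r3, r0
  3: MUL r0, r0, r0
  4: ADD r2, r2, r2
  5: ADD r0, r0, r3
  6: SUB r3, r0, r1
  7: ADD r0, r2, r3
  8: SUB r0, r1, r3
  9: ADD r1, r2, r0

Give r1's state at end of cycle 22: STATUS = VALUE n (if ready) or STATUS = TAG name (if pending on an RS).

STATUS = TAG Add1

cycle 1: issue MUL r1<-Mul1 // r0:3,r1:Mul1,r2:6,r3:2
cycle 2: issue ADD r0<-Add1 // r0:Add1,r1:Mul1,r2:6,r3:2
cycle 3: issue SUB r1<-Add2 // r0:Add1,r1:Add2,r2:6,r3:2
cycle 4: issue MUL r0<-Mul2 // r0:Mul2,r1:Add2,r2:6,r3:2
cycle 5: CDB Add1=5; issue ADD r2<-Add1 // r0:Mul2,r1:Add2,r2:Add1,r3:2
cycle 6: CDB Mul1=12; stall // r0:Mul2,r1:Add2,r2:Add1,r3:2
cycle 7: stall // r0:Mul2,r1:Add2,r2:Add1,r3:2
cycle 8: CDB Add1=12; issue ADD r0<-Add1 // r0:Add1,r1:Add2,r2:12,r3:2
cycle 9: CDB Add2=-3; issue SUB r3<-Add2 // r0:Add1,r1:-3,r2:12,r3:Add2
cycle 10: CDB Mul2=25; stall // r0:Add1,r1:-3,r2:12,r3:Add2
cycle 11: stall // r0:Add1,r1:-3,r2:12,r3:Add2
cycle 12: stall // r0:Add1,r1:-3,r2:12,r3:Add2
cycle 13: CDB Add1=27; issue ADD r0<-Add1 // r0:Add1,r1:-3,r2:12,r3:Add2
cycle 14: stall // r0:Add1,r1:-3,r2:12,r3:Add2
cycle 15: stall // r0:Add1,r1:-3,r2:12,r3:Add2
cycle 16: CDB Add2=30; issue SUB r0<-Add2 // r0:Add2,r1:-3,r2:12,r3:30
cycle 17: stall // r0:Add2,r1:-3,r2:12,r3:30
cycle 18: stall // r0:Add2,r1:-3,r2:12,r3:30
cycle 19: CDB Add1=42; issue ADD r1<-Add1 // r0:Add2,r1:Add1,r2:12,r3:30
cycle 20: CDB Add2=-33 // r0:-33,r1:Add1,r2:12,r3:30
cycle 21: - // r0:-33,r1:Add1,r2:12,r3:30
cycle 22: - // r0:-33,r1:Add1,r2:12,r3:30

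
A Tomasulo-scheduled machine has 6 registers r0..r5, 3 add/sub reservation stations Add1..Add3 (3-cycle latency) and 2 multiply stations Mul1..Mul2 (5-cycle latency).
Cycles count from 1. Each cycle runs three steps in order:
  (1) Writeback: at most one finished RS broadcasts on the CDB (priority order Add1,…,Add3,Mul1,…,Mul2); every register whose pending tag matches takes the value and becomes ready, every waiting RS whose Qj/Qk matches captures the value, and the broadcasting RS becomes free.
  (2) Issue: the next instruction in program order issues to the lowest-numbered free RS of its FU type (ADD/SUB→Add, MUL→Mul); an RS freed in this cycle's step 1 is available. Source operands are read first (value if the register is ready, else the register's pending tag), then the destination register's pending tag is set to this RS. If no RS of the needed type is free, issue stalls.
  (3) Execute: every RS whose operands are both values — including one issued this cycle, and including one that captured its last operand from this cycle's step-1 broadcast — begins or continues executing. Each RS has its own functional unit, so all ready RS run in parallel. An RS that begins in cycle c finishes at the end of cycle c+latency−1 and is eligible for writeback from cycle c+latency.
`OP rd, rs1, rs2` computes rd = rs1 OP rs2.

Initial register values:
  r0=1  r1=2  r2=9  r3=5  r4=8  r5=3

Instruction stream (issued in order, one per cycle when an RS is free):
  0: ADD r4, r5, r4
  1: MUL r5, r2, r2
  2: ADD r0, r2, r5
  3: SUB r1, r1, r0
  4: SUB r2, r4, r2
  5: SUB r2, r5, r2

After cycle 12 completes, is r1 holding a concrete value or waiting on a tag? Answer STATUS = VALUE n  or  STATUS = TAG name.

STATUS = TAG Add1

cycle 1: issue ADD r4<-Add1 // r0:1,r1:2,r2:9,r3:5,r4:Add1,r5:3
cycle 2: issue MUL r5<-Mul1 // r0:1,r1:2,r2:9,r3:5,r4:Add1,r5:Mul1
cycle 3: issue ADD r0<-Add2 // r0:Add2,r1:2,r2:9,r3:5,r4:Add1,r5:Mul1
cycle 4: CDB Add1=11; issue SUB r1<-Add1 // r0:Add2,r1:Add1,r2:9,r3:5,r4:11,r5:Mul1
cycle 5: issue SUB r2<-Add3 // r0:Add2,r1:Add1,r2:Add3,r3:5,r4:11,r5:Mul1
cycle 6: stall // r0:Add2,r1:Add1,r2:Add3,r3:5,r4:11,r5:Mul1
cycle 7: CDB Mul1=81; stall // r0:Add2,r1:Add1,r2:Add3,r3:5,r4:11,r5:81
cycle 8: CDB Add3=2; issue SUB r2<-Add3 // r0:Add2,r1:Add1,r2:Add3,r3:5,r4:11,r5:81
cycle 9: - // r0:Add2,r1:Add1,r2:Add3,r3:5,r4:11,r5:81
cycle 10: CDB Add2=90 // r0:90,r1:Add1,r2:Add3,r3:5,r4:11,r5:81
cycle 11: CDB Add3=79 // r0:90,r1:Add1,r2:79,r3:5,r4:11,r5:81
cycle 12: - // r0:90,r1:Add1,r2:79,r3:5,r4:11,r5:81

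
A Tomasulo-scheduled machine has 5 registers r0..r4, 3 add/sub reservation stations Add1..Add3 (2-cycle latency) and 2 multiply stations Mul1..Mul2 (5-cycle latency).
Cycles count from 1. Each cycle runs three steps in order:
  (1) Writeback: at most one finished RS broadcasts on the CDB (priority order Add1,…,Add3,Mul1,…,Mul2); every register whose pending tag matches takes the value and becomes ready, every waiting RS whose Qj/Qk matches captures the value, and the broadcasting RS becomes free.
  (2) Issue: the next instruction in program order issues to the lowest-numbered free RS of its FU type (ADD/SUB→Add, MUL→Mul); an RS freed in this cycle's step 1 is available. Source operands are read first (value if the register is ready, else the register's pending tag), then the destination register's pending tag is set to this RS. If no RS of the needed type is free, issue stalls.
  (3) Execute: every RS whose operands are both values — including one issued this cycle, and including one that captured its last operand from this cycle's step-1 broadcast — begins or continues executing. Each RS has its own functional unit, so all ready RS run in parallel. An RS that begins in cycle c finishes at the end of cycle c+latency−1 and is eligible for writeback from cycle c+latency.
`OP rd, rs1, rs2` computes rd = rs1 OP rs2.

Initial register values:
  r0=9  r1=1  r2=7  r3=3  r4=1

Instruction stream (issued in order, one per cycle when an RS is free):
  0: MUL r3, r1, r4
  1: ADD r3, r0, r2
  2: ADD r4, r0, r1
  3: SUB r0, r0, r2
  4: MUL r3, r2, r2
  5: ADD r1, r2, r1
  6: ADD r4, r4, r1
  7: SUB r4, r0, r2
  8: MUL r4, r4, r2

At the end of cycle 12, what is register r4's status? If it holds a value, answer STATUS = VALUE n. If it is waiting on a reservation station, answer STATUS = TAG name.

cycle 1: issue MUL r3<-Mul1 // r0:9,r1:1,r2:7,r3:Mul1,r4:1
cycle 2: issue ADD r3<-Add1 // r0:9,r1:1,r2:7,r3:Add1,r4:1
cycle 3: issue ADD r4<-Add2 // r0:9,r1:1,r2:7,r3:Add1,r4:Add2
cycle 4: CDB Add1=16; issue SUB r0<-Add1 // r0:Add1,r1:1,r2:7,r3:16,r4:Add2
cycle 5: CDB Add2=10; issue MUL r3<-Mul2 // r0:Add1,r1:1,r2:7,r3:Mul2,r4:10
cycle 6: CDB Add1=2; issue ADD r1<-Add1 // r0:2,r1:Add1,r2:7,r3:Mul2,r4:10
cycle 7: CDB Mul1=1; issue ADD r4<-Add2 // r0:2,r1:Add1,r2:7,r3:Mul2,r4:Add2
cycle 8: CDB Add1=8; issue SUB r4<-Add1 // r0:2,r1:8,r2:7,r3:Mul2,r4:Add1
cycle 9: issue MUL r4<-Mul1 // r0:2,r1:8,r2:7,r3:Mul2,r4:Mul1
cycle 10: CDB Add1=-5 // r0:2,r1:8,r2:7,r3:Mul2,r4:Mul1
cycle 11: CDB Add2=18 // r0:2,r1:8,r2:7,r3:Mul2,r4:Mul1
cycle 12: CDB Mul2=49 // r0:2,r1:8,r2:7,r3:49,r4:Mul1

STATUS = TAG Mul1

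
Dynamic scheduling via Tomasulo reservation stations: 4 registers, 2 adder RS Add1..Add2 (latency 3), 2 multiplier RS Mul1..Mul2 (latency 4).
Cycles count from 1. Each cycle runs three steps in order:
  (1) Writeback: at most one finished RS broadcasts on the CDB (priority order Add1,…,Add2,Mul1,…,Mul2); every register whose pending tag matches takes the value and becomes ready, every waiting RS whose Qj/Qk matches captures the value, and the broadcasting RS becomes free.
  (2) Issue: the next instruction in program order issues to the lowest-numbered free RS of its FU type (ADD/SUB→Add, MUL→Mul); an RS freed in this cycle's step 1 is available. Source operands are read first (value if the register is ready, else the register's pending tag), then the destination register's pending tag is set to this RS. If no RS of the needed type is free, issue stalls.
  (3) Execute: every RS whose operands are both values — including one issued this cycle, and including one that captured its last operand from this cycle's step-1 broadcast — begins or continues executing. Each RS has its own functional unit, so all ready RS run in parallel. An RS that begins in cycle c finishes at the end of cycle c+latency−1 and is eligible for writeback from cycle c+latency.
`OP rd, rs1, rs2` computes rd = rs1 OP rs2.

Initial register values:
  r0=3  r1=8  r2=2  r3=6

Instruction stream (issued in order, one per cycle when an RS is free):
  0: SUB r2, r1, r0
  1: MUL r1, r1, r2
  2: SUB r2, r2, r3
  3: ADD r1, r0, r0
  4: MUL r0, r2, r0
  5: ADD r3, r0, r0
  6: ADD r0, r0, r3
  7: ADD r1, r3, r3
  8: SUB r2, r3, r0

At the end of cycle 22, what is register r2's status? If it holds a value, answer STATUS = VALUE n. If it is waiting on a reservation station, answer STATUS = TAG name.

  c1: issue SUB r2<-Add1  regs: r0:3,r1:8,r2:Add1,r3:6
  c2: issue MUL r1<-Mul1  regs: r0:3,r1:Mul1,r2:Add1,r3:6
  c3: issue SUB r2<-Add2  regs: r0:3,r1:Mul1,r2:Add2,r3:6
  c4: CDB Add1=5; issue ADD r1<-Add1  regs: r0:3,r1:Add1,r2:Add2,r3:6
  c5: issue MUL r0<-Mul2  regs: r0:Mul2,r1:Add1,r2:Add2,r3:6
  c6: stall  regs: r0:Mul2,r1:Add1,r2:Add2,r3:6
  c7: CDB Add1=6; issue ADD r3<-Add1  regs: r0:Mul2,r1:6,r2:Add2,r3:Add1
  c8: CDB Add2=-1; issue ADD r0<-Add2  regs: r0:Add2,r1:6,r2:-1,r3:Add1
  c9: CDB Mul1=40; stall  regs: r0:Add2,r1:6,r2:-1,r3:Add1
  c10: stall  regs: r0:Add2,r1:6,r2:-1,r3:Add1
  c11: stall  regs: r0:Add2,r1:6,r2:-1,r3:Add1
  c12: CDB Mul2=-3; stall  regs: r0:Add2,r1:6,r2:-1,r3:Add1
  c13: stall  regs: r0:Add2,r1:6,r2:-1,r3:Add1
  c14: stall  regs: r0:Add2,r1:6,r2:-1,r3:Add1
  c15: CDB Add1=-6; issue ADD r1<-Add1  regs: r0:Add2,r1:Add1,r2:-1,r3:-6
  c16: stall  regs: r0:Add2,r1:Add1,r2:-1,r3:-6
  c17: stall  regs: r0:Add2,r1:Add1,r2:-1,r3:-6
  c18: CDB Add1=-12; issue SUB r2<-Add1  regs: r0:Add2,r1:-12,r2:Add1,r3:-6
  c19: CDB Add2=-9  regs: r0:-9,r1:-12,r2:Add1,r3:-6
  c20: -  regs: r0:-9,r1:-12,r2:Add1,r3:-6
  c21: -  regs: r0:-9,r1:-12,r2:Add1,r3:-6
  c22: CDB Add1=3  regs: r0:-9,r1:-12,r2:3,r3:-6

STATUS = VALUE 3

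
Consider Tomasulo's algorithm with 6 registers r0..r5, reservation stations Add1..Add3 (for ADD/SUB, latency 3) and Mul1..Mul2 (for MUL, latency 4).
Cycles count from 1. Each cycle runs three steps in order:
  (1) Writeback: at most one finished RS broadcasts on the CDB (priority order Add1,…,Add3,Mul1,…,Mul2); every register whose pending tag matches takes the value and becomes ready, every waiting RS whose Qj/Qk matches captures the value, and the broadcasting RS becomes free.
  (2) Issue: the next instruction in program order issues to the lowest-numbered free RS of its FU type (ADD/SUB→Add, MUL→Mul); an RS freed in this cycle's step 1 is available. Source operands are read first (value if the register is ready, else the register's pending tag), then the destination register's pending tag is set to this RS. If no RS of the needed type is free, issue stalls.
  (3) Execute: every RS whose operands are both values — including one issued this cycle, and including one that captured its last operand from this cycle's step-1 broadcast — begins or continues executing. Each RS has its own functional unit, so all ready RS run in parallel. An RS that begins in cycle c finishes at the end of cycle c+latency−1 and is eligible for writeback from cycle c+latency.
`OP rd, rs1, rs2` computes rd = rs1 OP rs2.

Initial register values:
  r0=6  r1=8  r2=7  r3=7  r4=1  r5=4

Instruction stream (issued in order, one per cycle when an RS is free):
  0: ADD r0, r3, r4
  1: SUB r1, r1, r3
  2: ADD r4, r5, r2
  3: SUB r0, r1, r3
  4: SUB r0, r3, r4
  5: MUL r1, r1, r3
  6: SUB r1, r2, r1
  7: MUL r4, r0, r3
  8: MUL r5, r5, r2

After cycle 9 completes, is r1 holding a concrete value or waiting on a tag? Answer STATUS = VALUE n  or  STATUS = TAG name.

cycle 1: issue ADD r0<-Add1 // r0:Add1,r1:8,r2:7,r3:7,r4:1,r5:4
cycle 2: issue SUB r1<-Add2 // r0:Add1,r1:Add2,r2:7,r3:7,r4:1,r5:4
cycle 3: issue ADD r4<-Add3 // r0:Add1,r1:Add2,r2:7,r3:7,r4:Add3,r5:4
cycle 4: CDB Add1=8; issue SUB r0<-Add1 // r0:Add1,r1:Add2,r2:7,r3:7,r4:Add3,r5:4
cycle 5: CDB Add2=1; issue SUB r0<-Add2 // r0:Add2,r1:1,r2:7,r3:7,r4:Add3,r5:4
cycle 6: CDB Add3=11; issue MUL r1<-Mul1 // r0:Add2,r1:Mul1,r2:7,r3:7,r4:11,r5:4
cycle 7: issue SUB r1<-Add3 // r0:Add2,r1:Add3,r2:7,r3:7,r4:11,r5:4
cycle 8: CDB Add1=-6; issue MUL r4<-Mul2 // r0:Add2,r1:Add3,r2:7,r3:7,r4:Mul2,r5:4
cycle 9: CDB Add2=-4; stall // r0:-4,r1:Add3,r2:7,r3:7,r4:Mul2,r5:4

STATUS = TAG Add3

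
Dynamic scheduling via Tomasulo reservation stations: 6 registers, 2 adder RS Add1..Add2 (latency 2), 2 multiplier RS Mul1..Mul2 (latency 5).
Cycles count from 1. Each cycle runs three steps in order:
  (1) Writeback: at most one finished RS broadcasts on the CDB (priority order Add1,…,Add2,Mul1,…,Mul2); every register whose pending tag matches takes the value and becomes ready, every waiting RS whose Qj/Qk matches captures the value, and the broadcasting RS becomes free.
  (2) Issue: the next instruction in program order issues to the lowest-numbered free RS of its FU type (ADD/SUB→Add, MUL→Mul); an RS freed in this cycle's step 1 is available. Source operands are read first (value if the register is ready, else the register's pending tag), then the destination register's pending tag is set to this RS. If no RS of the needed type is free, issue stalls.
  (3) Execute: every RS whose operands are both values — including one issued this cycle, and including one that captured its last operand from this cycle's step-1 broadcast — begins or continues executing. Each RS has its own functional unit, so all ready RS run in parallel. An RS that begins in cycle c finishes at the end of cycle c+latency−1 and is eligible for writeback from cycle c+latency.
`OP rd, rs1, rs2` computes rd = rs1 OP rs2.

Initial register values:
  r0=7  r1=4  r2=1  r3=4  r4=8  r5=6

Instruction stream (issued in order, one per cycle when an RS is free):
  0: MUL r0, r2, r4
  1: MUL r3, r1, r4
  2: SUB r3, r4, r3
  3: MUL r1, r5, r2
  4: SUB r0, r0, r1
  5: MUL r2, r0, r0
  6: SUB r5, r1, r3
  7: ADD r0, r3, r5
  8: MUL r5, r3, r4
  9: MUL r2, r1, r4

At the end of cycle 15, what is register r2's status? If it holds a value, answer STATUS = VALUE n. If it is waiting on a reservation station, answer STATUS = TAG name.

cycle 1: issue MUL r0<-Mul1 // r0:Mul1,r1:4,r2:1,r3:4,r4:8,r5:6
cycle 2: issue MUL r3<-Mul2 // r0:Mul1,r1:4,r2:1,r3:Mul2,r4:8,r5:6
cycle 3: issue SUB r3<-Add1 // r0:Mul1,r1:4,r2:1,r3:Add1,r4:8,r5:6
cycle 4: stall // r0:Mul1,r1:4,r2:1,r3:Add1,r4:8,r5:6
cycle 5: stall // r0:Mul1,r1:4,r2:1,r3:Add1,r4:8,r5:6
cycle 6: CDB Mul1=8; issue MUL r1<-Mul1 // r0:8,r1:Mul1,r2:1,r3:Add1,r4:8,r5:6
cycle 7: CDB Mul2=32; issue SUB r0<-Add2 // r0:Add2,r1:Mul1,r2:1,r3:Add1,r4:8,r5:6
cycle 8: issue MUL r2<-Mul2 // r0:Add2,r1:Mul1,r2:Mul2,r3:Add1,r4:8,r5:6
cycle 9: CDB Add1=-24; issue SUB r5<-Add1 // r0:Add2,r1:Mul1,r2:Mul2,r3:-24,r4:8,r5:Add1
cycle 10: stall // r0:Add2,r1:Mul1,r2:Mul2,r3:-24,r4:8,r5:Add1
cycle 11: CDB Mul1=6; stall // r0:Add2,r1:6,r2:Mul2,r3:-24,r4:8,r5:Add1
cycle 12: stall // r0:Add2,r1:6,r2:Mul2,r3:-24,r4:8,r5:Add1
cycle 13: CDB Add1=30; issue ADD r0<-Add1 // r0:Add1,r1:6,r2:Mul2,r3:-24,r4:8,r5:30
cycle 14: CDB Add2=2; issue MUL r5<-Mul1 // r0:Add1,r1:6,r2:Mul2,r3:-24,r4:8,r5:Mul1
cycle 15: CDB Add1=6; stall // r0:6,r1:6,r2:Mul2,r3:-24,r4:8,r5:Mul1

STATUS = TAG Mul2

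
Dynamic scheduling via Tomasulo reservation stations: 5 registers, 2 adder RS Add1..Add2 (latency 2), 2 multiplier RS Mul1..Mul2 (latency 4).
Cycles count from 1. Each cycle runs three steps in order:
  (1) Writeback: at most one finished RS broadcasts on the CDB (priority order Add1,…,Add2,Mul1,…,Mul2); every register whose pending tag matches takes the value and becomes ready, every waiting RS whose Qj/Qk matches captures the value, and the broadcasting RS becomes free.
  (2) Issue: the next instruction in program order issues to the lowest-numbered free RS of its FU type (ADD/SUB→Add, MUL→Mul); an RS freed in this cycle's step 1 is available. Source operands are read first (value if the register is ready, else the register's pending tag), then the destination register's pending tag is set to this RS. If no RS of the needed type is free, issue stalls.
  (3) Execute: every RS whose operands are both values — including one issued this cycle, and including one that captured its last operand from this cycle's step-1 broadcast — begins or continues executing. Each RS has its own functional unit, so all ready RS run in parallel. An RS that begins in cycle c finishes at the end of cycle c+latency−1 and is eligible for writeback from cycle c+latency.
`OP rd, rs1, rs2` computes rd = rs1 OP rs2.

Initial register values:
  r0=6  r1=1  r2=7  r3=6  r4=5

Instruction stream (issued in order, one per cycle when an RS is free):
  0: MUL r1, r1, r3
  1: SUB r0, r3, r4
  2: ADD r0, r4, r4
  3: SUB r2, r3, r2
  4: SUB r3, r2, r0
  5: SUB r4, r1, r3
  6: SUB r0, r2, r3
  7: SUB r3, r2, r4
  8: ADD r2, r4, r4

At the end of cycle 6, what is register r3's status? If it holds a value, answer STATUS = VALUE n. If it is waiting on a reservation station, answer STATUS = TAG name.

cycle 1: issue MUL r1<-Mul1 // r0:6,r1:Mul1,r2:7,r3:6,r4:5
cycle 2: issue SUB r0<-Add1 // r0:Add1,r1:Mul1,r2:7,r3:6,r4:5
cycle 3: issue ADD r0<-Add2 // r0:Add2,r1:Mul1,r2:7,r3:6,r4:5
cycle 4: CDB Add1=1; issue SUB r2<-Add1 // r0:Add2,r1:Mul1,r2:Add1,r3:6,r4:5
cycle 5: CDB Add2=10; issue SUB r3<-Add2 // r0:10,r1:Mul1,r2:Add1,r3:Add2,r4:5
cycle 6: CDB Add1=-1; issue SUB r4<-Add1 // r0:10,r1:Mul1,r2:-1,r3:Add2,r4:Add1

STATUS = TAG Add2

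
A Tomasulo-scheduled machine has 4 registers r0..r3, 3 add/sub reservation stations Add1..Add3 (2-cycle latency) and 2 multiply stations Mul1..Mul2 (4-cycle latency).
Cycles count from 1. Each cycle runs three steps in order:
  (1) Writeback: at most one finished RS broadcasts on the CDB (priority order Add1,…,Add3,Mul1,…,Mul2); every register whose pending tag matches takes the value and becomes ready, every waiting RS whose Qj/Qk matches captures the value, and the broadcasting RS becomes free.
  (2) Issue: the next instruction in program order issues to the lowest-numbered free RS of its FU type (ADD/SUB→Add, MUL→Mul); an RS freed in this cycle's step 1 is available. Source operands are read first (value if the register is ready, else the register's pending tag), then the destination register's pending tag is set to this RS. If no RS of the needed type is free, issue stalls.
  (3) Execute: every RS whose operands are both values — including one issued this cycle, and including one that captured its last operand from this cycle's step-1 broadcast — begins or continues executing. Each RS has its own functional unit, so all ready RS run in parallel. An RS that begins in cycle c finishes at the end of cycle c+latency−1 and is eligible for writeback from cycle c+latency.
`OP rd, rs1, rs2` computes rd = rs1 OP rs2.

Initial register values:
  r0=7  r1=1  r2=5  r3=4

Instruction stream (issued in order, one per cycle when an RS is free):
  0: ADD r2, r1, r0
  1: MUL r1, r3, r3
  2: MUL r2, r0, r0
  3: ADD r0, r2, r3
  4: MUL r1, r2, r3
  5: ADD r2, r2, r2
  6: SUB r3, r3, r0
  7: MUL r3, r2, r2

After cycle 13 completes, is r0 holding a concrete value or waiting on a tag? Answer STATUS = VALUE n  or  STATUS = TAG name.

c1: issue ADD r2<-Add1 | r0:7,r1:1,r2:Add1,r3:4
c2: issue MUL r1<-Mul1 | r0:7,r1:Mul1,r2:Add1,r3:4
c3: CDB Add1=8; issue MUL r2<-Mul2 | r0:7,r1:Mul1,r2:Mul2,r3:4
c4: issue ADD r0<-Add1 | r0:Add1,r1:Mul1,r2:Mul2,r3:4
c5: stall | r0:Add1,r1:Mul1,r2:Mul2,r3:4
c6: CDB Mul1=16; issue MUL r1<-Mul1 | r0:Add1,r1:Mul1,r2:Mul2,r3:4
c7: CDB Mul2=49; issue ADD r2<-Add2 | r0:Add1,r1:Mul1,r2:Add2,r3:4
c8: issue SUB r3<-Add3 | r0:Add1,r1:Mul1,r2:Add2,r3:Add3
c9: CDB Add1=53; issue MUL r3<-Mul2 | r0:53,r1:Mul1,r2:Add2,r3:Mul2
c10: CDB Add2=98 | r0:53,r1:Mul1,r2:98,r3:Mul2
c11: CDB Add3=-49 | r0:53,r1:Mul1,r2:98,r3:Mul2
c12: CDB Mul1=196 | r0:53,r1:196,r2:98,r3:Mul2
c13: - | r0:53,r1:196,r2:98,r3:Mul2

STATUS = VALUE 53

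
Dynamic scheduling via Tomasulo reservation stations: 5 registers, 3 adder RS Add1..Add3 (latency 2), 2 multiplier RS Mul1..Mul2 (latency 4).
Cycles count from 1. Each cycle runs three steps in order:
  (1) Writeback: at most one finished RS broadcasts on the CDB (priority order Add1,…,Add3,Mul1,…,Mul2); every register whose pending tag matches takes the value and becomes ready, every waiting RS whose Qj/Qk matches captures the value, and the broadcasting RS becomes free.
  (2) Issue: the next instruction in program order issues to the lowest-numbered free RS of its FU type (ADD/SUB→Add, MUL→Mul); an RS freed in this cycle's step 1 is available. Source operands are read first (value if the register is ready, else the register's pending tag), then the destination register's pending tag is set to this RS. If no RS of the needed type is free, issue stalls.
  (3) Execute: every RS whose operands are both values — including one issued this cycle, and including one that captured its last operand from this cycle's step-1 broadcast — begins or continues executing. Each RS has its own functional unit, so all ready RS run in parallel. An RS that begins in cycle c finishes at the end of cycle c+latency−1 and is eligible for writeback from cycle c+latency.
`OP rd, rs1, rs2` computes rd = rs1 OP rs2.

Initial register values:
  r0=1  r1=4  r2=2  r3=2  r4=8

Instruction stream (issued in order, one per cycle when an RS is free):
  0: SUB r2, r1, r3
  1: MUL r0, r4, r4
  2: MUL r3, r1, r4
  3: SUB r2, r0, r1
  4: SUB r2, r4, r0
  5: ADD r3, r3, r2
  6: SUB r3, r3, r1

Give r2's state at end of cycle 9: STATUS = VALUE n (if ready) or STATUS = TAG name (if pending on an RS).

cycle 1: issue SUB r2<-Add1 // r0:1,r1:4,r2:Add1,r3:2,r4:8
cycle 2: issue MUL r0<-Mul1 // r0:Mul1,r1:4,r2:Add1,r3:2,r4:8
cycle 3: CDB Add1=2; issue MUL r3<-Mul2 // r0:Mul1,r1:4,r2:2,r3:Mul2,r4:8
cycle 4: issue SUB r2<-Add1 // r0:Mul1,r1:4,r2:Add1,r3:Mul2,r4:8
cycle 5: issue SUB r2<-Add2 // r0:Mul1,r1:4,r2:Add2,r3:Mul2,r4:8
cycle 6: CDB Mul1=64; issue ADD r3<-Add3 // r0:64,r1:4,r2:Add2,r3:Add3,r4:8
cycle 7: CDB Mul2=32; stall // r0:64,r1:4,r2:Add2,r3:Add3,r4:8
cycle 8: CDB Add1=60; issue SUB r3<-Add1 // r0:64,r1:4,r2:Add2,r3:Add1,r4:8
cycle 9: CDB Add2=-56 // r0:64,r1:4,r2:-56,r3:Add1,r4:8

STATUS = VALUE -56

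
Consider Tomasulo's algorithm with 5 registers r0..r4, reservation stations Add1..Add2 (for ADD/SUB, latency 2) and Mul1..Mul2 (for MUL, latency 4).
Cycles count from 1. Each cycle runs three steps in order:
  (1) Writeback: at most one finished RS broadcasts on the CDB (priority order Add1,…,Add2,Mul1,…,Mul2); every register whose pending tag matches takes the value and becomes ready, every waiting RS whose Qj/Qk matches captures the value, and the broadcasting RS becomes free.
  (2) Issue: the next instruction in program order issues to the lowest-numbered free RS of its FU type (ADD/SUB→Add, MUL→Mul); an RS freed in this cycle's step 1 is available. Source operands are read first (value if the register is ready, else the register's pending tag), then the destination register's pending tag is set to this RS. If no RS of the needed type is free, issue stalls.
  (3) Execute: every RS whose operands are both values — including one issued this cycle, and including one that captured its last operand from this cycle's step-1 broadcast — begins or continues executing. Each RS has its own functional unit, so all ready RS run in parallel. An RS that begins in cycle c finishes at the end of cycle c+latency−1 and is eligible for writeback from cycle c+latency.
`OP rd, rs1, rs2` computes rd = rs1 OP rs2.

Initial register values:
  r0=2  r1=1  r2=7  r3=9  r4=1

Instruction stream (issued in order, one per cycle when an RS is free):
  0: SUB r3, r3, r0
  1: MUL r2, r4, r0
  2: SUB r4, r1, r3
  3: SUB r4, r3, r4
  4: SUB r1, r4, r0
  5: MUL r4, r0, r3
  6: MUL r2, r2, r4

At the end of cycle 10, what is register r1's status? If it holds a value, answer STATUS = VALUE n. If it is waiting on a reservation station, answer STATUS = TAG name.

STATUS = VALUE 11

c1: issue SUB r3<-Add1 | r0:2,r1:1,r2:7,r3:Add1,r4:1
c2: issue MUL r2<-Mul1 | r0:2,r1:1,r2:Mul1,r3:Add1,r4:1
c3: CDB Add1=7; issue SUB r4<-Add1 | r0:2,r1:1,r2:Mul1,r3:7,r4:Add1
c4: issue SUB r4<-Add2 | r0:2,r1:1,r2:Mul1,r3:7,r4:Add2
c5: CDB Add1=-6; issue SUB r1<-Add1 | r0:2,r1:Add1,r2:Mul1,r3:7,r4:Add2
c6: CDB Mul1=2; issue MUL r4<-Mul1 | r0:2,r1:Add1,r2:2,r3:7,r4:Mul1
c7: CDB Add2=13; issue MUL r2<-Mul2 | r0:2,r1:Add1,r2:Mul2,r3:7,r4:Mul1
c8: - | r0:2,r1:Add1,r2:Mul2,r3:7,r4:Mul1
c9: CDB Add1=11 | r0:2,r1:11,r2:Mul2,r3:7,r4:Mul1
c10: CDB Mul1=14 | r0:2,r1:11,r2:Mul2,r3:7,r4:14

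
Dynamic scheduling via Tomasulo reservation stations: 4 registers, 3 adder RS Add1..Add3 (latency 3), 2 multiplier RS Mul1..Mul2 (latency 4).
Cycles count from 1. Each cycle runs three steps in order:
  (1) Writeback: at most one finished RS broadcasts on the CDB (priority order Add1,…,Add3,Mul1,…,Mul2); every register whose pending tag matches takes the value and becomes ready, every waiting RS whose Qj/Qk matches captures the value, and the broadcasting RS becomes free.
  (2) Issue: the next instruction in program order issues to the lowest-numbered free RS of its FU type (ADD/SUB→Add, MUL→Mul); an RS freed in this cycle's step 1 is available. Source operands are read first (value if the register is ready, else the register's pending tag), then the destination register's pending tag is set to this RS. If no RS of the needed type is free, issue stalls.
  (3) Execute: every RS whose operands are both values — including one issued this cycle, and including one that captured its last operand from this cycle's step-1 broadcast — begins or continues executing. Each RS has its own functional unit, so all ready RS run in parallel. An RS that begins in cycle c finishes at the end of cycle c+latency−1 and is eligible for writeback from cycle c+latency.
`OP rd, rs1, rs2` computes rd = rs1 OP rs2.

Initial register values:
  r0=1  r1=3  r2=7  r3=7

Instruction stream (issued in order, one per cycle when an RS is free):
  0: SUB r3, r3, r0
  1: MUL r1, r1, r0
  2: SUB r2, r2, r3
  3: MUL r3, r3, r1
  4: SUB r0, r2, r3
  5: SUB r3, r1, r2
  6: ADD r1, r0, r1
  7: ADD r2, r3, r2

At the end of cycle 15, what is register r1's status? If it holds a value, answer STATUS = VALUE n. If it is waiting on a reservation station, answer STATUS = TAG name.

STATUS = TAG Add2

  c1: issue SUB r3<-Add1  regs: r0:1,r1:3,r2:7,r3:Add1
  c2: issue MUL r1<-Mul1  regs: r0:1,r1:Mul1,r2:7,r3:Add1
  c3: issue SUB r2<-Add2  regs: r0:1,r1:Mul1,r2:Add2,r3:Add1
  c4: CDB Add1=6; issue MUL r3<-Mul2  regs: r0:1,r1:Mul1,r2:Add2,r3:Mul2
  c5: issue SUB r0<-Add1  regs: r0:Add1,r1:Mul1,r2:Add2,r3:Mul2
  c6: CDB Mul1=3; issue SUB r3<-Add3  regs: r0:Add1,r1:3,r2:Add2,r3:Add3
  c7: CDB Add2=1; issue ADD r1<-Add2  regs: r0:Add1,r1:Add2,r2:1,r3:Add3
  c8: stall  regs: r0:Add1,r1:Add2,r2:1,r3:Add3
  c9: stall  regs: r0:Add1,r1:Add2,r2:1,r3:Add3
  c10: CDB Add3=2; issue ADD r2<-Add3  regs: r0:Add1,r1:Add2,r2:Add3,r3:2
  c11: CDB Mul2=18  regs: r0:Add1,r1:Add2,r2:Add3,r3:2
  c12: -  regs: r0:Add1,r1:Add2,r2:Add3,r3:2
  c13: CDB Add3=3  regs: r0:Add1,r1:Add2,r2:3,r3:2
  c14: CDB Add1=-17  regs: r0:-17,r1:Add2,r2:3,r3:2
  c15: -  regs: r0:-17,r1:Add2,r2:3,r3:2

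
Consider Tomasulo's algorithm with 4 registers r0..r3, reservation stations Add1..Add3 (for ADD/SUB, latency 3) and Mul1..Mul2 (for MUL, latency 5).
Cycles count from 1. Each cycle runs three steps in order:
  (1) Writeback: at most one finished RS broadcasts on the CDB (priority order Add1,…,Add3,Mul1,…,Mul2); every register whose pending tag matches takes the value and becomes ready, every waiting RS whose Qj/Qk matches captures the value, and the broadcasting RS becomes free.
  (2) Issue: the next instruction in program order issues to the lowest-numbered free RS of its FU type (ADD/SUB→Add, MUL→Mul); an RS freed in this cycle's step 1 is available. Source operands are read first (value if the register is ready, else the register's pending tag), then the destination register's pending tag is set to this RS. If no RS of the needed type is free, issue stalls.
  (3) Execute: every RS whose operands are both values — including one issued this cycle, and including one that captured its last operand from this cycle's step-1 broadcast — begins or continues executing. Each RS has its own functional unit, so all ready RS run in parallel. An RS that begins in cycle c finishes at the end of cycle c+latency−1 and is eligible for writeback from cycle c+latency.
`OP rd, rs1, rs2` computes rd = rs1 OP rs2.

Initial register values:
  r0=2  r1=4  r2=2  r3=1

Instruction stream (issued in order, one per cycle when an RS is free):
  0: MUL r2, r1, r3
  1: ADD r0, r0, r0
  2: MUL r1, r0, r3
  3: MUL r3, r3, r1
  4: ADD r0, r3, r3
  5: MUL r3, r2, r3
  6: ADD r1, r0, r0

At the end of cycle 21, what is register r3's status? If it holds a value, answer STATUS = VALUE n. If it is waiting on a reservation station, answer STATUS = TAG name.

STATUS = VALUE 16

c1: issue MUL r2<-Mul1 | r0:2,r1:4,r2:Mul1,r3:1
c2: issue ADD r0<-Add1 | r0:Add1,r1:4,r2:Mul1,r3:1
c3: issue MUL r1<-Mul2 | r0:Add1,r1:Mul2,r2:Mul1,r3:1
c4: stall | r0:Add1,r1:Mul2,r2:Mul1,r3:1
c5: CDB Add1=4; stall | r0:4,r1:Mul2,r2:Mul1,r3:1
c6: CDB Mul1=4; issue MUL r3<-Mul1 | r0:4,r1:Mul2,r2:4,r3:Mul1
c7: issue ADD r0<-Add1 | r0:Add1,r1:Mul2,r2:4,r3:Mul1
c8: stall | r0:Add1,r1:Mul2,r2:4,r3:Mul1
c9: stall | r0:Add1,r1:Mul2,r2:4,r3:Mul1
c10: CDB Mul2=4; issue MUL r3<-Mul2 | r0:Add1,r1:4,r2:4,r3:Mul2
c11: issue ADD r1<-Add2 | r0:Add1,r1:Add2,r2:4,r3:Mul2
c12: - | r0:Add1,r1:Add2,r2:4,r3:Mul2
c13: - | r0:Add1,r1:Add2,r2:4,r3:Mul2
c14: - | r0:Add1,r1:Add2,r2:4,r3:Mul2
c15: CDB Mul1=4 | r0:Add1,r1:Add2,r2:4,r3:Mul2
c16: - | r0:Add1,r1:Add2,r2:4,r3:Mul2
c17: - | r0:Add1,r1:Add2,r2:4,r3:Mul2
c18: CDB Add1=8 | r0:8,r1:Add2,r2:4,r3:Mul2
c19: - | r0:8,r1:Add2,r2:4,r3:Mul2
c20: CDB Mul2=16 | r0:8,r1:Add2,r2:4,r3:16
c21: CDB Add2=16 | r0:8,r1:16,r2:4,r3:16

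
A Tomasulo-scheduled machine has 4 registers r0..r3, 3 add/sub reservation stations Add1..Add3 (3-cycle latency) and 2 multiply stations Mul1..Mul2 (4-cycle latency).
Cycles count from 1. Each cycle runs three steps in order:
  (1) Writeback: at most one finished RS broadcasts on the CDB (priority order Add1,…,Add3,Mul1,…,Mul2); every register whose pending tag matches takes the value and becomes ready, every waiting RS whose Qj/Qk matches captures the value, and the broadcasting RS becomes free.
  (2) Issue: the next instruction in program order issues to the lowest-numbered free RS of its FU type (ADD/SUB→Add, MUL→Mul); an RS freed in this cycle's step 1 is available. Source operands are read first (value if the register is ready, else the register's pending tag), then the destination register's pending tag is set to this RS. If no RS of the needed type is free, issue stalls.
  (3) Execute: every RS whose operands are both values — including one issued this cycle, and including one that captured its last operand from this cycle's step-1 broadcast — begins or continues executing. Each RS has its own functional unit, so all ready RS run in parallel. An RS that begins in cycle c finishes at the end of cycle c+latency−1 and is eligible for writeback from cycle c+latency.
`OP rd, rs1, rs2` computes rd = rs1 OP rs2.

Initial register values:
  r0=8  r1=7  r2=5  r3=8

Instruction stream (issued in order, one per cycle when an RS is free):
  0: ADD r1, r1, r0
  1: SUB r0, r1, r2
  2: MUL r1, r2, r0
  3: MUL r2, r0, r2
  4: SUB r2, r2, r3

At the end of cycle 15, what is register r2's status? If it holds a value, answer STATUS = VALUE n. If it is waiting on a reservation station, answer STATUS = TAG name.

STATUS = VALUE 42

  c1: issue ADD r1<-Add1  regs: r0:8,r1:Add1,r2:5,r3:8
  c2: issue SUB r0<-Add2  regs: r0:Add2,r1:Add1,r2:5,r3:8
  c3: issue MUL r1<-Mul1  regs: r0:Add2,r1:Mul1,r2:5,r3:8
  c4: CDB Add1=15; issue MUL r2<-Mul2  regs: r0:Add2,r1:Mul1,r2:Mul2,r3:8
  c5: issue SUB r2<-Add1  regs: r0:Add2,r1:Mul1,r2:Add1,r3:8
  c6: -  regs: r0:Add2,r1:Mul1,r2:Add1,r3:8
  c7: CDB Add2=10  regs: r0:10,r1:Mul1,r2:Add1,r3:8
  c8: -  regs: r0:10,r1:Mul1,r2:Add1,r3:8
  c9: -  regs: r0:10,r1:Mul1,r2:Add1,r3:8
  c10: -  regs: r0:10,r1:Mul1,r2:Add1,r3:8
  c11: CDB Mul1=50  regs: r0:10,r1:50,r2:Add1,r3:8
  c12: CDB Mul2=50  regs: r0:10,r1:50,r2:Add1,r3:8
  c13: -  regs: r0:10,r1:50,r2:Add1,r3:8
  c14: -  regs: r0:10,r1:50,r2:Add1,r3:8
  c15: CDB Add1=42  regs: r0:10,r1:50,r2:42,r3:8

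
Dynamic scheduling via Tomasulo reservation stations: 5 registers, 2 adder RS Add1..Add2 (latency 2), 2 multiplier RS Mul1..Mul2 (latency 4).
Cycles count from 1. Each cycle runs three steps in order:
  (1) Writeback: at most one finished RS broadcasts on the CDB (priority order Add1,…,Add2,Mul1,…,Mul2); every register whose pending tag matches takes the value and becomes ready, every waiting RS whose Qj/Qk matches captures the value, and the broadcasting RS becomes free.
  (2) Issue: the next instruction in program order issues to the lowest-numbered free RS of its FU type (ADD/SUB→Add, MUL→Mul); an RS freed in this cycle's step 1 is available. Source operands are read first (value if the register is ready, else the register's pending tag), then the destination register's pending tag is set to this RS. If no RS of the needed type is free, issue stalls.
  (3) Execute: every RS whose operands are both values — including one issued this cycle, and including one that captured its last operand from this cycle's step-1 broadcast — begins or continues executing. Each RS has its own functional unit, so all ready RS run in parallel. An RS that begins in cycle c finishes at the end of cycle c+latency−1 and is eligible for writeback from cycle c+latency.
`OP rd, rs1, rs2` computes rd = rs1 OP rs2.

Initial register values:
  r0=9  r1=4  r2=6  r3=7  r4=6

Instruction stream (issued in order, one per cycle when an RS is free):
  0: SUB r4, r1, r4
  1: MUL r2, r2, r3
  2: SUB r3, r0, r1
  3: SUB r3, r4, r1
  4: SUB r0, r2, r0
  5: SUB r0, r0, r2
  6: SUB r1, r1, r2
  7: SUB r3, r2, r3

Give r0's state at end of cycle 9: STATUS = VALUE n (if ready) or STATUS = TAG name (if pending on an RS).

cycle 1: issue SUB r4<-Add1 // r0:9,r1:4,r2:6,r3:7,r4:Add1
cycle 2: issue MUL r2<-Mul1 // r0:9,r1:4,r2:Mul1,r3:7,r4:Add1
cycle 3: CDB Add1=-2; issue SUB r3<-Add1 // r0:9,r1:4,r2:Mul1,r3:Add1,r4:-2
cycle 4: issue SUB r3<-Add2 // r0:9,r1:4,r2:Mul1,r3:Add2,r4:-2
cycle 5: CDB Add1=5; issue SUB r0<-Add1 // r0:Add1,r1:4,r2:Mul1,r3:Add2,r4:-2
cycle 6: CDB Add2=-6; issue SUB r0<-Add2 // r0:Add2,r1:4,r2:Mul1,r3:-6,r4:-2
cycle 7: CDB Mul1=42; stall // r0:Add2,r1:4,r2:42,r3:-6,r4:-2
cycle 8: stall // r0:Add2,r1:4,r2:42,r3:-6,r4:-2
cycle 9: CDB Add1=33; issue SUB r1<-Add1 // r0:Add2,r1:Add1,r2:42,r3:-6,r4:-2

STATUS = TAG Add2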